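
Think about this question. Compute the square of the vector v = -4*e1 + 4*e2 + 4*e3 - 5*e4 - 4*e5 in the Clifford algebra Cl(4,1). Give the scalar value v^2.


v^2 = sum of c_i^2 * e_i^2
Positive signature terms (e_i^2 = +1): (-4)^2 + 4^2 + 4^2 + (-5)^2 = 73
Negative signature terms (e_j^2 = -1): (-4)^2 = 16
v^2 = 73 - 16 = 57


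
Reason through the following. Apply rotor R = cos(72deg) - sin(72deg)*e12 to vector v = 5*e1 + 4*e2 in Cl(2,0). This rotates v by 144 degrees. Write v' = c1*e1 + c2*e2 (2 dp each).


Rotor R = cos(72deg) - sin(72deg)*e12
Rotation angle theta = 2 * 72 = 144 degrees
v' = R*v*~R rotates v by theta.
cos(144deg) = -0.8090, sin(144deg) = 0.5878
v'_1 = 5*cos(144deg) - 4*sin(144deg)
= 5*(-0.8090) - 4*0.5878
= -6.40
v'_2 = 5*sin(144deg) + 4*cos(144deg)
= 5*0.5878 + 4*(-0.8090)
= -0.30
v' = -6.40*e1 - 0.30*e2


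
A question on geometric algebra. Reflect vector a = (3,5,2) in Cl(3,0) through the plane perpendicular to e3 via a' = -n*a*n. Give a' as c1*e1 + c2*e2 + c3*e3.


Reflection formula: a' = -n*a*n, with n = e3 (unit vector, n^2 = 1).
For reflection through hyperplane perp to e3:
The component along e3 flips sign, others stay.
a = (3, 5, 2)
a' = (3, 5, -2)
a' = 3*e1 + 5*e2 - 2*e3


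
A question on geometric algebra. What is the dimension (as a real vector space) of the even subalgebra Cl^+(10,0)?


Even subalgebra dimension = 2^(n-1)
n = 10 + 0 = 10
2^(10 - 1) = 2^9 = 512
Verification: sum of C(10,k) for even k = 1 + 45 + 210 + 210 + 45 + 1 = 512
Result = 512


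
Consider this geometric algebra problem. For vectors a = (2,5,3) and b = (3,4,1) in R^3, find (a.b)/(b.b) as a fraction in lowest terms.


Projection coefficient = (a . b) / (b . b)
a . b = 2*3 + 5*4 + 3*1
= 6 + 20 + 3 = 29
b . b = 3^2 + 4^2 + 1^2
= 9 + 16 + 1 = 26
Coefficient = 29/26
In lowest terms: 29/26


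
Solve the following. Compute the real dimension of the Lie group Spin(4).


Spin(n) double-covers SO(n); both have Lie algebra so(n) of dimension n(n-1)/2.
n = 4
n(n-1) = 4 * 3 = 12
dim Spin(4) = 12/2 = 6


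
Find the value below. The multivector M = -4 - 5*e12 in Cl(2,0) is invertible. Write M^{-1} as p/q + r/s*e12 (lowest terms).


M = -4 - 5*e12, where e12^2 = -1.
Since M commutes with its reverse ~M = a - b*e12, M * ~M = a^2 - b^2*e12^2 = a^2 + b^2.
So M^{-1} = ~M / (a^2 + b^2) = (a - b*e12)/(a^2 + b^2).
a^2 + b^2 = 16 + 25 = 41
Scalar part = -4/41 = -4/41
Bivector coeff = 5/41 = 5/41
M^{-1} = -4/41 + 5/41*e12


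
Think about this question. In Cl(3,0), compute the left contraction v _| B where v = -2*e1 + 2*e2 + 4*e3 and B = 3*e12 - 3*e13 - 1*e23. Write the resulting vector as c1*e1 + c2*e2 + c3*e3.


Left contraction v _| B = <vB>_1 (grade-1 part of the geometric product vB).
Using e1_|e12 = e2, e2_|e12 = -e1, e1_|e13 = e3, e3_|e13 = -e1, e2_|e23 = e3, e3_|e23 = -e2:
e1 coeff: -v2*b12 - v3*b13 = -(2)*(3) - (4)*(-3) = 6
e2 coeff: v1*b12 - v3*b23 = (-2)*(3) - (4)*(-1) = -2
e3 coeff: v1*b13 + v2*b23 = (-2)*(-3) + (2)*(-1) = 4
v _| B = 6*e1 - 2*e2 + 4*e3


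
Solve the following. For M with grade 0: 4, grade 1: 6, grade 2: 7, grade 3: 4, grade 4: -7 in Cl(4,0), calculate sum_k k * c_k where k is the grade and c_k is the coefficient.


Grade-weighted sum = sum of grade_k * coefficient_k
0*4 = 0
1*6 = 6
2*7 = 14
3*4 = 12
4*(-7) = -28
Total = 0 + 6 + 14 + 12 + (-28) = 4


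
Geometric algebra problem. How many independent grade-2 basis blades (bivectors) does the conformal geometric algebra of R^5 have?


The conformal model of R^5 uses Cl(6,1) with m = 5 + 2 = 7 generators.
Number of grade-2 blades = C(m, 2) = C(7, 2)
= 7*6/2 = 21


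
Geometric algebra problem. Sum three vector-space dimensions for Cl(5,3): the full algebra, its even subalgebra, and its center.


n = 5 + 3 = 8
Total dim = 2^8 = 256
Even subalgebra dim = 2^7 = 128
n is even, so center dim = 1
Sum = 256 + 128 + 1 = 385


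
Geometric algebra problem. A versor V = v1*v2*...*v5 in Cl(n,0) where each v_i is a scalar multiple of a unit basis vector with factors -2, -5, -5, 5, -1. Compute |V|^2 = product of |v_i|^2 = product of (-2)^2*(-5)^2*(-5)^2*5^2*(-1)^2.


Each vector v_i has |v_i|^2 = s_i^2
Squared scales: (-2)^2 = 4, (-5)^2 = 25, (-5)^2 = 25, 5^2 = 25, (-1)^2 = 1
|V|^2 = 4 * 25 * 25 * 25 * 1
= 62500


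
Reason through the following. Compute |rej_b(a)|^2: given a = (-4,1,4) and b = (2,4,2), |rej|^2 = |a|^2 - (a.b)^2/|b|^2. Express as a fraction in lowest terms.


|a|^2 = (-4)^2 + 1^2 + 4^2 = 33
|b|^2 = 2^2 + 4^2 + 2^2 = 24
a . b = (-4)*2 + 1*4 + 4*2 = 4
(a.b)^2 = 4^2 = 16
|rej|^2 = 33 - 16/24
= (792 - 16)/24
= 776/24
In lowest terms: 97/3


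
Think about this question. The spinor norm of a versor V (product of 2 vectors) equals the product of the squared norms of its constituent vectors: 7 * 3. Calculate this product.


Spinor norm N(V) = |v1|^2 * |v2|^2 * ... * |v2|^2
= 7 * 3
Running product: 7, 21
N(V) = 21


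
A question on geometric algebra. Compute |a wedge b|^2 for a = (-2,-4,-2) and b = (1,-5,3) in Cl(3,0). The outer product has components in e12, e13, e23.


a wedge b = (a1*b2 - a2*b1)*e12 + (a1*b3 - a3*b1)*e13 + (a2*b3 - a3*b2)*e23
e12 coeff: (-2)*(-5) - (-4)*1 = 10 - (-4) = 14
e13 coeff: (-2)*3 - (-2)*1 = -6 - (-2) = -4
e23 coeff: (-4)*3 - (-2)*(-5) = -12 - 10 = -22
|a wedge b|^2 = 14^2 + (-4)^2 + (-22)^2
= 196 + 16 + 484
= 696


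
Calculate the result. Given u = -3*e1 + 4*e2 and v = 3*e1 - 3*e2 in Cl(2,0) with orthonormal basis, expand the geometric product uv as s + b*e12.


Expand: (-3*e1 + 4*e2)(3*e1 - 3*e2)
= (-3)*3*e1e1 + (-3)*(-3)*e1e2 + 4*3*e2e1 + 4*(-3)*e2e2
Using e1^2 = e2^2 = 1, e2e1 = -e1e2:
Scalar part s = (-3)*3 + 4*(-3) = -9 + (-12) = -21
Bivector part b = (-3)*(-3) - 4*3 = 9 - 12 = -3
uv = -21 - 3*e12


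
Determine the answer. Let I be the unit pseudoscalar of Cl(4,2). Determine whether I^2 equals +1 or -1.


The pseudoscalar I = e1...e_n (product of all n generators) of Cl(p,q) satisfies I^2 = (-1)^(q + n(n-1)/2).
p = 4, q = 2, n = p + q = 6
n(n-1)/2 = 6 * 5 / 2 = 15
Exponent = q + n(n-1)/2 = 2 + 15 = 17
I^2 = (-1)^17 = -1


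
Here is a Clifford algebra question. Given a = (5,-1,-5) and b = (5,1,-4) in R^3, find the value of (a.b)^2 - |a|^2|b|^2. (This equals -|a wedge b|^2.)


a . b = 5*5 + (-1)*1 + (-5)*(-4)
= 25 + (-1) + 20 = 44
|a|^2 = 5^2 + (-1)^2 + (-5)^2 = 51
|b|^2 = 5^2 + 1^2 + (-4)^2 = 42
(a.b)^2 = 44^2 = 1936
|a|^2 * |b|^2 = 51 * 42 = 2142
Result = 1936 - 2142 = -206


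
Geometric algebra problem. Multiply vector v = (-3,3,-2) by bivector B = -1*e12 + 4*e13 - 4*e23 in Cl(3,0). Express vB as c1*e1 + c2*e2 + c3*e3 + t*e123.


vB has grade-1 (vector) and grade-3 (trivector) parts: vB = (v _| B) + (v ^ B).
Vector part <vB>_1:
  e1: -v2*b12 - v3*b13 = -(3)*(-1) - (-2)*(4) = 11
  e2: v1*b12 - v3*b23 = (-3)*(-1) - (-2)*(-4) = -5
  e3: v1*b13 + v2*b23 = (-3)*(4) + (3)*(-4) = -24
Trivector part <vB>_3:
  e123: v1*b23 - v2*b13 + v3*b12 = (-3)*(-4) - (3)*(4) + (-2)*(-1) = 2
vB = 11*e1 - 5*e2 - 24*e3 + 2*e123


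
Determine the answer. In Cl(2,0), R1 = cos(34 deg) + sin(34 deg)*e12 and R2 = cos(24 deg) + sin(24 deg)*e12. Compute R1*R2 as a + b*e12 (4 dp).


Same-plane rotors commute and their half-angles add:
R1*R2 = cos(a1 + a2) + sin(a1 + a2)*e12.
a1 + a2 = 34 + 24 = 58 deg
cos(58 deg) = 0.5299
sin(58 deg) = 0.8480
R1*R2 = 0.5299 + 0.8480*e12


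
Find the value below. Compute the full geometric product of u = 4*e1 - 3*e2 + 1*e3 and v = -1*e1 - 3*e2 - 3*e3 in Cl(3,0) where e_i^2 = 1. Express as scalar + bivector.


In Cl(3,0): e_i^2 = 1, e_ie_j = -e_je_i for i != j.
Scalar part = u . v = 4*(-1) + (-3)*(-3) + 1*(-3)
= -4 + 9 + (-3) = 2
e12 coeff = 4*(-3) - (-3)*(-1) = -12 - 3 = -15
e13 coeff = 4*(-3) - 1*(-1) = -12 - (-1) = -11
e23 coeff = (-3)*(-3) - 1*(-3) = 9 - (-3) = 12
uv = 2 - 15*e12 - 11*e13 + 12*e23


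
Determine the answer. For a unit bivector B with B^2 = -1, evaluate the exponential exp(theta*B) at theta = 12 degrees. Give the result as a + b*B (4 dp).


For a unit bivector B with B^2 = -1, the exponential series gives
e^(theta*B) = cos(theta) + sin(theta)*B (the GA analogue of Euler's formula).
theta = 12 degrees = 0.20944 rad
cos(12 deg) = 0.9781
sin(12 deg) = 0.2079
exp(theta*B) = 0.9781 + 0.2079*B


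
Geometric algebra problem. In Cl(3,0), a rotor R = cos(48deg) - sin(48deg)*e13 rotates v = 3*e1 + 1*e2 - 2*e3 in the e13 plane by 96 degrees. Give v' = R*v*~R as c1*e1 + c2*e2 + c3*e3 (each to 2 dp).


Rotor R = cos(48deg) - sin(48deg)*e13
Rotation angle theta = 2 * 48 = 96 degrees in the e13 plane (e1 -> e3).
The component perpendicular to the plane (e2) is invariant: v'_2 = v2 = 1.00
cos(96deg) = -0.1045, sin(96deg) = 0.9945
v'_1 = v1*cos(theta) - v3*sin(theta) = 3*(-0.1045) - (-2)*0.9945 = 1.68
v'_3 = v1*sin(theta) + v3*cos(theta) = 3*0.9945 + (-2)*(-0.1045) = 3.19
v' = 1.68*e1 + 1.00*e2 + 3.19*e3


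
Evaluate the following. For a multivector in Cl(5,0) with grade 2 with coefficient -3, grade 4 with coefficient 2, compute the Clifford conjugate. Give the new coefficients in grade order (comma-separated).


Clifford conjugate sign for grade k: (-1)^(k(k+1)/2)
Grade 2: (-1)^(2*3/2) = (-1)^3 = -1, coeff -3 -> 3
Grade 4: (-1)^(4*5/2) = (-1)^10 = 1, coeff 2 -> 2
Conjugated coefficients: 3, 2


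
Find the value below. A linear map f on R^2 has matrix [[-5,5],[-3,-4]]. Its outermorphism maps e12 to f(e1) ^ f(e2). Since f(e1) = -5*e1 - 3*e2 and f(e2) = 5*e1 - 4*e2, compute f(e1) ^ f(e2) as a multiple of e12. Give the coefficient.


The outermorphism of a linear map f sends e1^e2 to f(e1)^f(e2).
f(e1) = -5*e1 - 3*e2
f(e2) = 5*e1 - 4*e2
f(e1) ^ f(e2) = (-5*e1 - 3*e2) ^ (5*e1 - 4*e2)
= (-5)*(-4)*e12 + (-3)*5*e21
= (20 - (-15))*e12
= 35*e12
Coefficient = 35


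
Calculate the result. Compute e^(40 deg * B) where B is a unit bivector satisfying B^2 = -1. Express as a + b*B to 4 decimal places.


For a unit bivector B with B^2 = -1, the exponential series gives
e^(theta*B) = cos(theta) + sin(theta)*B (the GA analogue of Euler's formula).
theta = 40 degrees = 0.698132 rad
cos(40 deg) = 0.7660
sin(40 deg) = 0.6428
exp(theta*B) = 0.7660 + 0.6428*B


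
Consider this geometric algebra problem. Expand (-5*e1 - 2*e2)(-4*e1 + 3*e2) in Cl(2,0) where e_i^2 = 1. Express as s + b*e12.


Expand: (-5*e1 - 2*e2)(-4*e1 + 3*e2)
= (-5)*(-4)*e1e1 + (-5)*3*e1e2 + (-2)*(-4)*e2e1 + (-2)*3*e2e2
Using e1^2 = e2^2 = 1, e2e1 = -e1e2:
Scalar part s = (-5)*(-4) + (-2)*3 = 20 + (-6) = 14
Bivector part b = (-5)*3 - (-2)*(-4) = -15 - 8 = -23
uv = 14 - 23*e12


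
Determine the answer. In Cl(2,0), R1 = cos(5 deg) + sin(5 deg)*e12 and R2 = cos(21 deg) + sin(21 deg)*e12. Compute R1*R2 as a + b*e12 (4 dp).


Same-plane rotors commute and their half-angles add:
R1*R2 = cos(a1 + a2) + sin(a1 + a2)*e12.
a1 + a2 = 5 + 21 = 26 deg
cos(26 deg) = 0.8988
sin(26 deg) = 0.4384
R1*R2 = 0.8988 + 0.4384*e12


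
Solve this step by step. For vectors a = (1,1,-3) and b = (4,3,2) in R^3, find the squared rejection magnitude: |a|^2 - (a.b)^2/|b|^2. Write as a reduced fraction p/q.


|a|^2 = 1^2 + 1^2 + (-3)^2 = 11
|b|^2 = 4^2 + 3^2 + 2^2 = 29
a . b = 1*4 + 1*3 + (-3)*2 = 1
(a.b)^2 = 1^2 = 1
|rej|^2 = 11 - 1/29
= (319 - 1)/29
= 318/29
In lowest terms: 318/29


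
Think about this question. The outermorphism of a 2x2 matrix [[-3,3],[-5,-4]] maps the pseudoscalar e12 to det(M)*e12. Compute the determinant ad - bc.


The outermorphism of a linear map f sends e1^e2 to f(e1)^f(e2).
f(e1) = -3*e1 - 5*e2
f(e2) = 3*e1 - 4*e2
f(e1) ^ f(e2) = (-3*e1 - 5*e2) ^ (3*e1 - 4*e2)
= (-3)*(-4)*e12 + (-5)*3*e21
= (12 - (-15))*e12
= 27*e12
Coefficient = 27


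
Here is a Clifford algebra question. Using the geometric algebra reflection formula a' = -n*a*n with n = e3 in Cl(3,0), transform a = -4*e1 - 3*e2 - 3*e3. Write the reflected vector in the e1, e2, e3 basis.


Reflection formula: a' = -n*a*n, with n = e3 (unit vector, n^2 = 1).
For reflection through hyperplane perp to e3:
The component along e3 flips sign, others stay.
a = (-4, -3, -3)
a' = (-4, -3, 3)
a' = -4*e1 - 3*e2 + 3*e3


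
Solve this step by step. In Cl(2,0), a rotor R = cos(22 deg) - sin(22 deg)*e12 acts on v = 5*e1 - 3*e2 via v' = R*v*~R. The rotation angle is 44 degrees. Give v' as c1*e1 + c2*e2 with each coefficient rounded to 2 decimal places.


Rotor R = cos(22deg) - sin(22deg)*e12
Rotation angle theta = 2 * 22 = 44 degrees
v' = R*v*~R rotates v by theta.
cos(44deg) = 0.7193, sin(44deg) = 0.6947
v'_1 = 5*cos(44deg) - (-3)*sin(44deg)
= 5*0.7193 - (-3)*0.6947
= 5.68
v'_2 = 5*sin(44deg) + (-3)*cos(44deg)
= 5*0.6947 + (-3)*0.7193
= 1.32
v' = 5.68*e1 + 1.32*e2


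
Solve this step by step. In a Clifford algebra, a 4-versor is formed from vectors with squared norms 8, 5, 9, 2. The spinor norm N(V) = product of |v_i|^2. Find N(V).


Spinor norm N(V) = |v1|^2 * |v2|^2 * ... * |v4|^2
= 8 * 5 * 9 * 2
Running product: 8, 40, 360, 720
N(V) = 720


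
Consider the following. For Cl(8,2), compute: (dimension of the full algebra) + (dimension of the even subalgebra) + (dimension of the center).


n = 8 + 2 = 10
Total dim = 2^10 = 1024
Even subalgebra dim = 2^9 = 512
n is even, so center dim = 1
Sum = 1024 + 512 + 1 = 1537


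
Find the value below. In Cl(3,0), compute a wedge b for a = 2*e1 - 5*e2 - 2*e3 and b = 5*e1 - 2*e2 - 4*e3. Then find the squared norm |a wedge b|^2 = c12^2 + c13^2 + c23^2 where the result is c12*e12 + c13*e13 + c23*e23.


a wedge b = (a1*b2 - a2*b1)*e12 + (a1*b3 - a3*b1)*e13 + (a2*b3 - a3*b2)*e23
e12 coeff: 2*(-2) - (-5)*5 = -4 - (-25) = 21
e13 coeff: 2*(-4) - (-2)*5 = -8 - (-10) = 2
e23 coeff: (-5)*(-4) - (-2)*(-2) = 20 - 4 = 16
|a wedge b|^2 = 21^2 + 2^2 + 16^2
= 441 + 4 + 256
= 701


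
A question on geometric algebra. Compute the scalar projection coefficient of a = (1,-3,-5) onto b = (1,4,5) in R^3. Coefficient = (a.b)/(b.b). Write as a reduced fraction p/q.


Projection coefficient = (a . b) / (b . b)
a . b = 1*1 + (-3)*4 + (-5)*5
= 1 + (-12) + (-25) = -36
b . b = 1^2 + 4^2 + 5^2
= 1 + 16 + 25 = 42
Coefficient = -36/42
In lowest terms: -6/7


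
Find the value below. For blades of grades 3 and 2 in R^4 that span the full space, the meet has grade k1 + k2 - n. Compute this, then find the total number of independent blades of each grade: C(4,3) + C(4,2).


Meet grade = grade(A) + grade(B) - n
= 3 + 2 - 4 = 1
C(4,3) = 4
C(4,2) = 6
dim_A + dim_B = 4 + 6 = 10


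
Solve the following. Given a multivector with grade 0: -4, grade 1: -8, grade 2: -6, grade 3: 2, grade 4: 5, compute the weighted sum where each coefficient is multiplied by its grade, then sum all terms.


Grade-weighted sum = sum of grade_k * coefficient_k
0*(-4) = 0
1*(-8) = -8
2*(-6) = -12
3*2 = 6
4*5 = 20
Total = 0 + (-8) + (-12) + 6 + 20 = 6


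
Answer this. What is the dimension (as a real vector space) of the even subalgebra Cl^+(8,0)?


Even subalgebra dimension = 2^(n-1)
n = 8 + 0 = 8
2^(8 - 1) = 2^7 = 128
Verification: sum of C(8,k) for even k = 1 + 28 + 70 + 28 + 1 = 128
Result = 128


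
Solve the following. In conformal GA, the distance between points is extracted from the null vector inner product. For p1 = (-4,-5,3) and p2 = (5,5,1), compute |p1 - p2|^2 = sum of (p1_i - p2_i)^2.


p1 - p2 = (-9, -10, 2)
|p1 - p2|^2 = (-9)^2 + (-10)^2 + 2^2
= 81 + 100 + 4
= 185


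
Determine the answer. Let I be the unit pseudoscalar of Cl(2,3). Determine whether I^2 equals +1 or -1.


The pseudoscalar I = e1...e_n (product of all n generators) of Cl(p,q) satisfies I^2 = (-1)^(q + n(n-1)/2).
p = 2, q = 3, n = p + q = 5
n(n-1)/2 = 5 * 4 / 2 = 10
Exponent = q + n(n-1)/2 = 3 + 10 = 13
I^2 = (-1)^13 = -1


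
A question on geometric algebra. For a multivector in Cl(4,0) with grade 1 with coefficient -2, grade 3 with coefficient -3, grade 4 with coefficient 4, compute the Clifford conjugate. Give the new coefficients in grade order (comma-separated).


Clifford conjugate sign for grade k: (-1)^(k(k+1)/2)
Grade 1: (-1)^(1*2/2) = (-1)^1 = -1, coeff -2 -> 2
Grade 3: (-1)^(3*4/2) = (-1)^6 = 1, coeff -3 -> -3
Grade 4: (-1)^(4*5/2) = (-1)^10 = 1, coeff 4 -> 4
Conjugated coefficients: 2, -3, 4


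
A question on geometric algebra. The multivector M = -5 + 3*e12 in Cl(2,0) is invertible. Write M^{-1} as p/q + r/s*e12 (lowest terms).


M = -5 + 3*e12, where e12^2 = -1.
Since M commutes with its reverse ~M = a - b*e12, M * ~M = a^2 - b^2*e12^2 = a^2 + b^2.
So M^{-1} = ~M / (a^2 + b^2) = (a - b*e12)/(a^2 + b^2).
a^2 + b^2 = 25 + 9 = 34
Scalar part = -5/34 = -5/34
Bivector coeff = -3/34 = -3/34
M^{-1} = -5/34 - 3/34*e12


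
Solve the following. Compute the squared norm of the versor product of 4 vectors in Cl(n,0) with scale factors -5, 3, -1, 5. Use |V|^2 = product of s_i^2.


Each vector v_i has |v_i|^2 = s_i^2
Squared scales: (-5)^2 = 25, 3^2 = 9, (-1)^2 = 1, 5^2 = 25
|V|^2 = 25 * 9 * 1 * 25
= 5625


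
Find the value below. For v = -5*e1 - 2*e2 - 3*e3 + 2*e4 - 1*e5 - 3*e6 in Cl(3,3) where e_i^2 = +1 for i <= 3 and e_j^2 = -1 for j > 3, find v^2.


v^2 = sum of c_i^2 * e_i^2
Positive signature terms (e_i^2 = +1): (-5)^2 + (-2)^2 + (-3)^2 = 38
Negative signature terms (e_j^2 = -1): 2^2 + (-1)^2 + (-3)^2 = 14
v^2 = 38 - 14 = 24


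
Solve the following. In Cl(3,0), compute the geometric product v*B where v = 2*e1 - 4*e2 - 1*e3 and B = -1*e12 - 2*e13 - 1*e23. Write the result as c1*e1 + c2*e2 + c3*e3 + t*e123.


vB has grade-1 (vector) and grade-3 (trivector) parts: vB = (v _| B) + (v ^ B).
Vector part <vB>_1:
  e1: -v2*b12 - v3*b13 = -(-4)*(-1) - (-1)*(-2) = -6
  e2: v1*b12 - v3*b23 = (2)*(-1) - (-1)*(-1) = -3
  e3: v1*b13 + v2*b23 = (2)*(-2) + (-4)*(-1) = 0
Trivector part <vB>_3:
  e123: v1*b23 - v2*b13 + v3*b12 = (2)*(-1) - (-4)*(-2) + (-1)*(-1) = -9
vB = -6*e1 - 3*e2 + 0*e3 - 9*e123


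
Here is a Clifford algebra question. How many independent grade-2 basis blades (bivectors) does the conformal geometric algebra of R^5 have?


The conformal model of R^5 uses Cl(6,1) with m = 5 + 2 = 7 generators.
Number of grade-2 blades = C(m, 2) = C(7, 2)
= 7*6/2 = 21


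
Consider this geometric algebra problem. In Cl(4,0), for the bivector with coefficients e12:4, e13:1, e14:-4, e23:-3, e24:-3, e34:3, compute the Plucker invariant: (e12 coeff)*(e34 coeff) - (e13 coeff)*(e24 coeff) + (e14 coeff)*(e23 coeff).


Plucker relation: af - be + cd
a*f = 4*3 = 12
b*e = 1*(-3) = -3
c*d = (-4)*(-3) = 12
af - be + cd = 12 - (-3) + 12
= 27


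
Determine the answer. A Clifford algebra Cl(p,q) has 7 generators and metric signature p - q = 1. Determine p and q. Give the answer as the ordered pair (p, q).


We need p + q = 7 and p - q = 1.
Adding: 2p = 7 + 1 = 8, so p = 4.
Then q = 7 - 4 = 3.
(p, q) = (4, 3)


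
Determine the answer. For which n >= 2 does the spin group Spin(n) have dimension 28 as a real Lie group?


dim Spin(n) = dim so(n) = n(n-1)/2.
Solve n(n-1)/2 = 28, i.e. n^2 - n - 56 = 0.
Discriminant = 1 + 8*28 = 225
n = (1 + sqrt(225))/2 = (1 + 15)/2 = 8


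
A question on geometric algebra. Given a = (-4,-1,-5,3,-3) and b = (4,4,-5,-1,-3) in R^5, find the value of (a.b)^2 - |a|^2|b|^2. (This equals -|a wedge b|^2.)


a . b = (-4)*4 + (-1)*4 + (-5)*(-5) + 3*(-1) + (-3)*(-3)
= -16 + (-4) + 25 + (-3) + 9 = 11
|a|^2 = (-4)^2 + (-1)^2 + (-5)^2 + 3^2 + (-3)^2 = 60
|b|^2 = 4^2 + 4^2 + (-5)^2 + (-1)^2 + (-3)^2 = 67
(a.b)^2 = 11^2 = 121
|a|^2 * |b|^2 = 60 * 67 = 4020
Result = 121 - 4020 = -3899


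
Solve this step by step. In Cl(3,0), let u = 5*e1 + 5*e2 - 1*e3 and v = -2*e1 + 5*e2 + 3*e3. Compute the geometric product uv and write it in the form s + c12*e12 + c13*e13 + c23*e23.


In Cl(3,0): e_i^2 = 1, e_ie_j = -e_je_i for i != j.
Scalar part = u . v = 5*(-2) + 5*5 + (-1)*3
= -10 + 25 + (-3) = 12
e12 coeff = 5*5 - 5*(-2) = 25 - (-10) = 35
e13 coeff = 5*3 - (-1)*(-2) = 15 - 2 = 13
e23 coeff = 5*3 - (-1)*5 = 15 - (-5) = 20
uv = 12 + 35*e12 + 13*e13 + 20*e23


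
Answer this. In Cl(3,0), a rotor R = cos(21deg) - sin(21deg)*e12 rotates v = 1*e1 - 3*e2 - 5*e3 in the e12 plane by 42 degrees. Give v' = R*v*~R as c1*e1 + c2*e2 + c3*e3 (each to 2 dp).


Rotor R = cos(21deg) - sin(21deg)*e12
Rotation angle theta = 2 * 21 = 42 degrees in the e12 plane (e1 -> e2).
The component perpendicular to the plane (e3) is invariant: v'_3 = v3 = -5.00
cos(42deg) = 0.7431, sin(42deg) = 0.6691
v'_1 = v1*cos(theta) - v2*sin(theta) = 1*0.7431 - (-3)*0.6691 = 2.75
v'_2 = v1*sin(theta) + v2*cos(theta) = 1*0.6691 + (-3)*0.7431 = -1.56
v' = 2.75*e1 - 1.56*e2 - 5.00*e3


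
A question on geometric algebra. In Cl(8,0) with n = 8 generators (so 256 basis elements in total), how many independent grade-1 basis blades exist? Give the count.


Number of grade-k basis blades in Cl(p,q) with n = p + q is C(n, k).
n = 8 + 0 = 8
C(8, 1) = 8! / (1! * 7!)
= 40320 / (1 * 5040)
= 8


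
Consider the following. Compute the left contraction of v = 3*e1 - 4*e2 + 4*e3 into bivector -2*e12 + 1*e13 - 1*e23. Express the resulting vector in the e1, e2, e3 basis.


Left contraction v _| B = <vB>_1 (grade-1 part of the geometric product vB).
Using e1_|e12 = e2, e2_|e12 = -e1, e1_|e13 = e3, e3_|e13 = -e1, e2_|e23 = e3, e3_|e23 = -e2:
e1 coeff: -v2*b12 - v3*b13 = -(-4)*(-2) - (4)*(1) = -12
e2 coeff: v1*b12 - v3*b23 = (3)*(-2) - (4)*(-1) = -2
e3 coeff: v1*b13 + v2*b23 = (3)*(1) + (-4)*(-1) = 7
v _| B = -12*e1 - 2*e2 + 7*e3


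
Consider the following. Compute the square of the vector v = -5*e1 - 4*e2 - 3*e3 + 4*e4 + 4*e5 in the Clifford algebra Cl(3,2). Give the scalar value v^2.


v^2 = sum of c_i^2 * e_i^2
Positive signature terms (e_i^2 = +1): (-5)^2 + (-4)^2 + (-3)^2 = 50
Negative signature terms (e_j^2 = -1): 4^2 + 4^2 = 32
v^2 = 50 - 32 = 18


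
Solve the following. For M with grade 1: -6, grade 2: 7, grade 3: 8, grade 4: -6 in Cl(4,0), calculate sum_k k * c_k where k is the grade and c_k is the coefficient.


Grade-weighted sum = sum of grade_k * coefficient_k
1*(-6) = -6
2*7 = 14
3*8 = 24
4*(-6) = -24
Total = -6 + 14 + 24 + (-24) = 8


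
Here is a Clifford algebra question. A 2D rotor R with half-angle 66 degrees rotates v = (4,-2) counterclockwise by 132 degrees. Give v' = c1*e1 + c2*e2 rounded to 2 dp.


Rotor R = cos(66deg) - sin(66deg)*e12
Rotation angle theta = 2 * 66 = 132 degrees
v' = R*v*~R rotates v by theta.
cos(132deg) = -0.6691, sin(132deg) = 0.7431
v'_1 = 4*cos(132deg) - (-2)*sin(132deg)
= 4*(-0.6691) - (-2)*0.7431
= -1.19
v'_2 = 4*sin(132deg) + (-2)*cos(132deg)
= 4*0.7431 + (-2)*(-0.6691)
= 4.31
v' = -1.19*e1 + 4.31*e2


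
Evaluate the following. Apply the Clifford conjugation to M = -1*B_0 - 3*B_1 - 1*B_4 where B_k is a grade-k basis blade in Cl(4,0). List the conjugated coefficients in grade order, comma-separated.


Clifford conjugate sign for grade k: (-1)^(k(k+1)/2)
Grade 0: (-1)^(0*1/2) = (-1)^0 = 1, coeff -1 -> -1
Grade 1: (-1)^(1*2/2) = (-1)^1 = -1, coeff -3 -> 3
Grade 4: (-1)^(4*5/2) = (-1)^10 = 1, coeff -1 -> -1
Conjugated coefficients: -1, 3, -1


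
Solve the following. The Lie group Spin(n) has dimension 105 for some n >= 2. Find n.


dim Spin(n) = dim so(n) = n(n-1)/2.
Solve n(n-1)/2 = 105, i.e. n^2 - n - 210 = 0.
Discriminant = 1 + 8*105 = 841
n = (1 + sqrt(841))/2 = (1 + 29)/2 = 15


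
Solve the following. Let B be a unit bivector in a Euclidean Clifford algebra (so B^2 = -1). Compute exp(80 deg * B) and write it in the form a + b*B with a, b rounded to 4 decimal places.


For a unit bivector B with B^2 = -1, the exponential series gives
e^(theta*B) = cos(theta) + sin(theta)*B (the GA analogue of Euler's formula).
theta = 80 degrees = 1.396263 rad
cos(80 deg) = 0.1736
sin(80 deg) = 0.9848
exp(theta*B) = 0.1736 + 0.9848*B


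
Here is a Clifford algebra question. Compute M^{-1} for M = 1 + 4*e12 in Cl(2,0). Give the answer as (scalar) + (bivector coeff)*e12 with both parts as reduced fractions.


M = 1 + 4*e12, where e12^2 = -1.
Since M commutes with its reverse ~M = a - b*e12, M * ~M = a^2 - b^2*e12^2 = a^2 + b^2.
So M^{-1} = ~M / (a^2 + b^2) = (a - b*e12)/(a^2 + b^2).
a^2 + b^2 = 1 + 16 = 17
Scalar part = 1/17 = 1/17
Bivector coeff = -4/17 = -4/17
M^{-1} = 1/17 - 4/17*e12


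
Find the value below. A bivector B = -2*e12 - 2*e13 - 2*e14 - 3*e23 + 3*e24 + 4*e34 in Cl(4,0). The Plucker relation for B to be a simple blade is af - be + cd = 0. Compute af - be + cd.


Plucker relation: af - be + cd
a*f = (-2)*4 = -8
b*e = (-2)*3 = -6
c*d = (-2)*(-3) = 6
af - be + cd = -8 - (-6) + 6
= 4


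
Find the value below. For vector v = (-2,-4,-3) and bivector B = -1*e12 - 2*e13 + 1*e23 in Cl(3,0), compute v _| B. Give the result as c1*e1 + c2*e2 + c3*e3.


Left contraction v _| B = <vB>_1 (grade-1 part of the geometric product vB).
Using e1_|e12 = e2, e2_|e12 = -e1, e1_|e13 = e3, e3_|e13 = -e1, e2_|e23 = e3, e3_|e23 = -e2:
e1 coeff: -v2*b12 - v3*b13 = -(-4)*(-1) - (-3)*(-2) = -10
e2 coeff: v1*b12 - v3*b23 = (-2)*(-1) - (-3)*(1) = 5
e3 coeff: v1*b13 + v2*b23 = (-2)*(-2) + (-4)*(1) = 0
v _| B = -10*e1 + 5*e2 + 0*e3


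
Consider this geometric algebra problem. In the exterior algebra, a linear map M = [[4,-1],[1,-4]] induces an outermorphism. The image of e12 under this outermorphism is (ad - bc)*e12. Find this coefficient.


The outermorphism of a linear map f sends e1^e2 to f(e1)^f(e2).
f(e1) = 4*e1 + 1*e2
f(e2) = -1*e1 - 4*e2
f(e1) ^ f(e2) = (4*e1 + 1*e2) ^ (-1*e1 - 4*e2)
= 4*(-4)*e12 + 1*(-1)*e21
= (-16 - (-1))*e12
= -15*e12
Coefficient = -15


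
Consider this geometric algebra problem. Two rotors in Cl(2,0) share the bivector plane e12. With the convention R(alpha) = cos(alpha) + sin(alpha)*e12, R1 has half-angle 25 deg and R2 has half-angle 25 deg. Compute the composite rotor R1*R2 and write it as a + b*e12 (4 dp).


Same-plane rotors commute and their half-angles add:
R1*R2 = cos(a1 + a2) + sin(a1 + a2)*e12.
a1 + a2 = 25 + 25 = 50 deg
cos(50 deg) = 0.6428
sin(50 deg) = 0.7660
R1*R2 = 0.6428 + 0.7660*e12


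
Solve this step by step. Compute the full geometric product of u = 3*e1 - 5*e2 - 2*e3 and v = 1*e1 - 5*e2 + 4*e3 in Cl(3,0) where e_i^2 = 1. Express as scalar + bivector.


In Cl(3,0): e_i^2 = 1, e_ie_j = -e_je_i for i != j.
Scalar part = u . v = 3*1 + (-5)*(-5) + (-2)*4
= 3 + 25 + (-8) = 20
e12 coeff = 3*(-5) - (-5)*1 = -15 - (-5) = -10
e13 coeff = 3*4 - (-2)*1 = 12 - (-2) = 14
e23 coeff = (-5)*4 - (-2)*(-5) = -20 - 10 = -30
uv = 20 - 10*e12 + 14*e13 - 30*e23


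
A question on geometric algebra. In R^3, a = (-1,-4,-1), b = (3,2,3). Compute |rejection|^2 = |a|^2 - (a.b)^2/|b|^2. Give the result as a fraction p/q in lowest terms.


|a|^2 = (-1)^2 + (-4)^2 + (-1)^2 = 18
|b|^2 = 3^2 + 2^2 + 3^2 = 22
a . b = (-1)*3 + (-4)*2 + (-1)*3 = -14
(a.b)^2 = (-14)^2 = 196
|rej|^2 = 18 - 196/22
= (396 - 196)/22
= 200/22
In lowest terms: 100/11


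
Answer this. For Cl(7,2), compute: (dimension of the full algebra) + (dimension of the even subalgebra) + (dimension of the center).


n = 7 + 2 = 9
Total dim = 2^9 = 512
Even subalgebra dim = 2^8 = 256
n is odd, so center dim = 2
Sum = 512 + 256 + 2 = 770


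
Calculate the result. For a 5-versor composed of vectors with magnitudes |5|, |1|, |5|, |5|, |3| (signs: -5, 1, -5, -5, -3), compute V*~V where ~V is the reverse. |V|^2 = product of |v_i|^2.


Each vector v_i has |v_i|^2 = s_i^2
Squared scales: (-5)^2 = 25, 1^2 = 1, (-5)^2 = 25, (-5)^2 = 25, (-3)^2 = 9
|V|^2 = 25 * 1 * 25 * 25 * 9
= 140625


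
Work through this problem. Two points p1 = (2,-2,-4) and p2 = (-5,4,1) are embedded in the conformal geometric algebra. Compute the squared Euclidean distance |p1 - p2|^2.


p1 - p2 = (7, -6, -5)
|p1 - p2|^2 = 7^2 + (-6)^2 + (-5)^2
= 49 + 36 + 25
= 110


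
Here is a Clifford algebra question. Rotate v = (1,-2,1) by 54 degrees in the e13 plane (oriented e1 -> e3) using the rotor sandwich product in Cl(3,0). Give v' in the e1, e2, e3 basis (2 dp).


Rotor R = cos(27deg) - sin(27deg)*e13
Rotation angle theta = 2 * 27 = 54 degrees in the e13 plane (e1 -> e3).
The component perpendicular to the plane (e2) is invariant: v'_2 = v2 = -2.00
cos(54deg) = 0.5878, sin(54deg) = 0.8090
v'_1 = v1*cos(theta) - v3*sin(theta) = 1*0.5878 - 1*0.8090 = -0.22
v'_3 = v1*sin(theta) + v3*cos(theta) = 1*0.8090 + 1*0.5878 = 1.40
v' = -0.22*e1 - 2.00*e2 + 1.40*e3


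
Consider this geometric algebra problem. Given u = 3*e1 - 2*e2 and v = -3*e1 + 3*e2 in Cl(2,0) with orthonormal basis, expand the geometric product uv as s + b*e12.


Expand: (3*e1 - 2*e2)(-3*e1 + 3*e2)
= 3*(-3)*e1e1 + 3*3*e1e2 + (-2)*(-3)*e2e1 + (-2)*3*e2e2
Using e1^2 = e2^2 = 1, e2e1 = -e1e2:
Scalar part s = 3*(-3) + (-2)*3 = -9 + (-6) = -15
Bivector part b = 3*3 - (-2)*(-3) = 9 - 6 = 3
uv = -15 + 3*e12


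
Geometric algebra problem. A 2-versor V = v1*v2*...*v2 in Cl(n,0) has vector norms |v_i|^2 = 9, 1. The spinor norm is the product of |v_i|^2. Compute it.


Spinor norm N(V) = |v1|^2 * |v2|^2 * ... * |v2|^2
= 9 * 1
Running product: 9, 9
N(V) = 9


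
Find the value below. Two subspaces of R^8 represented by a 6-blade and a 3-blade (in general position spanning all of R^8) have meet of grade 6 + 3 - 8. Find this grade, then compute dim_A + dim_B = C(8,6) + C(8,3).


Meet grade = grade(A) + grade(B) - n
= 6 + 3 - 8 = 1
C(8,6) = 28
C(8,3) = 56
dim_A + dim_B = 28 + 56 = 84


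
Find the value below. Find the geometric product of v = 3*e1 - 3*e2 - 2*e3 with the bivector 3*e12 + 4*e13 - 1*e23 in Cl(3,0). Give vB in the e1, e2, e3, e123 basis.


vB has grade-1 (vector) and grade-3 (trivector) parts: vB = (v _| B) + (v ^ B).
Vector part <vB>_1:
  e1: -v2*b12 - v3*b13 = -(-3)*(3) - (-2)*(4) = 17
  e2: v1*b12 - v3*b23 = (3)*(3) - (-2)*(-1) = 7
  e3: v1*b13 + v2*b23 = (3)*(4) + (-3)*(-1) = 15
Trivector part <vB>_3:
  e123: v1*b23 - v2*b13 + v3*b12 = (3)*(-1) - (-3)*(4) + (-2)*(3) = 3
vB = 17*e1 + 7*e2 + 15*e3 + 3*e123


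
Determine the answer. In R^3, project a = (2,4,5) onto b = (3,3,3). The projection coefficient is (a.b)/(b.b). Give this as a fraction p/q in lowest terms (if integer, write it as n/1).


Projection coefficient = (a . b) / (b . b)
a . b = 2*3 + 4*3 + 5*3
= 6 + 12 + 15 = 33
b . b = 3^2 + 3^2 + 3^2
= 9 + 9 + 9 = 27
Coefficient = 33/27
In lowest terms: 11/9


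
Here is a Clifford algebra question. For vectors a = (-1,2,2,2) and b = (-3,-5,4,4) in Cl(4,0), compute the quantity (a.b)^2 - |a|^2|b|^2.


a . b = (-1)*(-3) + 2*(-5) + 2*4 + 2*4
= 3 + (-10) + 8 + 8 = 9
|a|^2 = (-1)^2 + 2^2 + 2^2 + 2^2 = 13
|b|^2 = (-3)^2 + (-5)^2 + 4^2 + 4^2 = 66
(a.b)^2 = 9^2 = 81
|a|^2 * |b|^2 = 13 * 66 = 858
Result = 81 - 858 = -777


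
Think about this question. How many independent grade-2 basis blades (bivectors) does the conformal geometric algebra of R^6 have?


The conformal model of R^6 uses Cl(7,1) with m = 6 + 2 = 8 generators.
Number of grade-2 blades = C(m, 2) = C(8, 2)
= 8*7/2 = 28


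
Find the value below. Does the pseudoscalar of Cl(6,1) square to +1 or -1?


The pseudoscalar I = e1...e_n (product of all n generators) of Cl(p,q) satisfies I^2 = (-1)^(q + n(n-1)/2).
p = 6, q = 1, n = p + q = 7
n(n-1)/2 = 7 * 6 / 2 = 21
Exponent = q + n(n-1)/2 = 1 + 21 = 22
I^2 = (-1)^22 = +1


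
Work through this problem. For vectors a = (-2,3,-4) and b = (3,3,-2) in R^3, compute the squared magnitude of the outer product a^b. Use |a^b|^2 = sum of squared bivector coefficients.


a wedge b = (a1*b2 - a2*b1)*e12 + (a1*b3 - a3*b1)*e13 + (a2*b3 - a3*b2)*e23
e12 coeff: (-2)*3 - 3*3 = -6 - 9 = -15
e13 coeff: (-2)*(-2) - (-4)*3 = 4 - (-12) = 16
e23 coeff: 3*(-2) - (-4)*3 = -6 - (-12) = 6
|a wedge b|^2 = (-15)^2 + 16^2 + 6^2
= 225 + 256 + 36
= 517


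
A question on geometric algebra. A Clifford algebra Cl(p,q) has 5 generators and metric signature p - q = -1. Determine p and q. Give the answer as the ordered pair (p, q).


We need p + q = 5 and p - q = -1.
Adding: 2p = 5 + (-1) = 4, so p = 2.
Then q = 5 - 2 = 3.
(p, q) = (2, 3)


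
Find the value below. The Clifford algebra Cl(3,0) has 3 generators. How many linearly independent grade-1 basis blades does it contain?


Number of grade-k basis blades in Cl(p,q) with n = p + q is C(n, k).
n = 3 + 0 = 3
C(3, 1) = 3! / (1! * 2!)
= 6 / (1 * 2)
= 3


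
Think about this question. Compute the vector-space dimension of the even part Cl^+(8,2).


Even subalgebra dimension = 2^(n-1)
n = 8 + 2 = 10
2^(10 - 1) = 2^9 = 512
Verification: sum of C(10,k) for even k = 1 + 45 + 210 + 210 + 45 + 1 = 512
Result = 512


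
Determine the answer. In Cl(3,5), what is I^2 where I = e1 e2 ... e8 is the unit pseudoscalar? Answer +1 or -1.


The pseudoscalar I = e1...e_n (product of all n generators) of Cl(p,q) satisfies I^2 = (-1)^(q + n(n-1)/2).
p = 3, q = 5, n = p + q = 8
n(n-1)/2 = 8 * 7 / 2 = 28
Exponent = q + n(n-1)/2 = 5 + 28 = 33
I^2 = (-1)^33 = -1


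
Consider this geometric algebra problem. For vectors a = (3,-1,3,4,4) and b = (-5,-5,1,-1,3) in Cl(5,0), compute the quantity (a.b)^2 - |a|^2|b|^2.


a . b = 3*(-5) + (-1)*(-5) + 3*1 + 4*(-1) + 4*3
= -15 + 5 + 3 + (-4) + 12 = 1
|a|^2 = 3^2 + (-1)^2 + 3^2 + 4^2 + 4^2 = 51
|b|^2 = (-5)^2 + (-5)^2 + 1^2 + (-1)^2 + 3^2 = 61
(a.b)^2 = 1^2 = 1
|a|^2 * |b|^2 = 51 * 61 = 3111
Result = 1 - 3111 = -3110


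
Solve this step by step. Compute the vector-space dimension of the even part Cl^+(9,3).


Even subalgebra dimension = 2^(n-1)
n = 9 + 3 = 12
2^(12 - 1) = 2^11 = 2048
Verification: sum of C(12,k) for even k = 1 + 66 + 495 + 924 + 495 + 66 + 1 = 2048
Result = 2048


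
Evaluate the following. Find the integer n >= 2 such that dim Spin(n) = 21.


dim Spin(n) = dim so(n) = n(n-1)/2.
Solve n(n-1)/2 = 21, i.e. n^2 - n - 42 = 0.
Discriminant = 1 + 8*21 = 169
n = (1 + sqrt(169))/2 = (1 + 13)/2 = 7


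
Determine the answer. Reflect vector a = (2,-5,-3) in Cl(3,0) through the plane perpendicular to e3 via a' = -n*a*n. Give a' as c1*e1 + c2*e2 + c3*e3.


Reflection formula: a' = -n*a*n, with n = e3 (unit vector, n^2 = 1).
For reflection through hyperplane perp to e3:
The component along e3 flips sign, others stay.
a = (2, -5, -3)
a' = (2, -5, 3)
a' = 2*e1 - 5*e2 + 3*e3


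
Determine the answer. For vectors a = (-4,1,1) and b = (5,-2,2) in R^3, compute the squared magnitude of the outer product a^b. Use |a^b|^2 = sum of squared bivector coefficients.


a wedge b = (a1*b2 - a2*b1)*e12 + (a1*b3 - a3*b1)*e13 + (a2*b3 - a3*b2)*e23
e12 coeff: (-4)*(-2) - 1*5 = 8 - 5 = 3
e13 coeff: (-4)*2 - 1*5 = -8 - 5 = -13
e23 coeff: 1*2 - 1*(-2) = 2 - (-2) = 4
|a wedge b|^2 = 3^2 + (-13)^2 + 4^2
= 9 + 169 + 16
= 194


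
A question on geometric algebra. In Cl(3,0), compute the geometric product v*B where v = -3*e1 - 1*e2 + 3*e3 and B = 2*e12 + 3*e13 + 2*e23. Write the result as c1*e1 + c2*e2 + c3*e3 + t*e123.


vB has grade-1 (vector) and grade-3 (trivector) parts: vB = (v _| B) + (v ^ B).
Vector part <vB>_1:
  e1: -v2*b12 - v3*b13 = -(-1)*(2) - (3)*(3) = -7
  e2: v1*b12 - v3*b23 = (-3)*(2) - (3)*(2) = -12
  e3: v1*b13 + v2*b23 = (-3)*(3) + (-1)*(2) = -11
Trivector part <vB>_3:
  e123: v1*b23 - v2*b13 + v3*b12 = (-3)*(2) - (-1)*(3) + (3)*(2) = 3
vB = -7*e1 - 12*e2 - 11*e3 + 3*e123


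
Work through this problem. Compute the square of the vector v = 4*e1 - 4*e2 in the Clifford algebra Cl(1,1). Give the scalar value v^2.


v^2 = sum of c_i^2 * e_i^2
Positive signature terms (e_i^2 = +1): 4^2 = 16
Negative signature terms (e_j^2 = -1): (-4)^2 = 16
v^2 = 16 - 16 = 0


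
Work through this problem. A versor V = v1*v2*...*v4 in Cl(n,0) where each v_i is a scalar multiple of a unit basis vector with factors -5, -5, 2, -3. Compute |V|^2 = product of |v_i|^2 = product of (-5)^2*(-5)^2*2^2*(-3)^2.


Each vector v_i has |v_i|^2 = s_i^2
Squared scales: (-5)^2 = 25, (-5)^2 = 25, 2^2 = 4, (-3)^2 = 9
|V|^2 = 25 * 25 * 4 * 9
= 22500


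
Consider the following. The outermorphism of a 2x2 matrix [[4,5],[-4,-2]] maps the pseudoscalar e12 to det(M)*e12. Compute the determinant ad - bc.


The outermorphism of a linear map f sends e1^e2 to f(e1)^f(e2).
f(e1) = 4*e1 - 4*e2
f(e2) = 5*e1 - 2*e2
f(e1) ^ f(e2) = (4*e1 - 4*e2) ^ (5*e1 - 2*e2)
= 4*(-2)*e12 + (-4)*5*e21
= (-8 - (-20))*e12
= 12*e12
Coefficient = 12


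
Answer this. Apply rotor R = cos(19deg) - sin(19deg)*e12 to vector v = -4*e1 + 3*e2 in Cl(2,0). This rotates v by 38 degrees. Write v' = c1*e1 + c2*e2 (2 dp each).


Rotor R = cos(19deg) - sin(19deg)*e12
Rotation angle theta = 2 * 19 = 38 degrees
v' = R*v*~R rotates v by theta.
cos(38deg) = 0.7880, sin(38deg) = 0.6157
v'_1 = -4*cos(38deg) - 3*sin(38deg)
= -4*0.7880 - 3*0.6157
= -5.00
v'_2 = -4*sin(38deg) + 3*cos(38deg)
= -4*0.6157 + 3*0.7880
= -0.10
v' = -5.00*e1 - 0.10*e2


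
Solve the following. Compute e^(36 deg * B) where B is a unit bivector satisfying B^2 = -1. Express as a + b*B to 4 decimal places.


For a unit bivector B with B^2 = -1, the exponential series gives
e^(theta*B) = cos(theta) + sin(theta)*B (the GA analogue of Euler's formula).
theta = 36 degrees = 0.628319 rad
cos(36 deg) = 0.8090
sin(36 deg) = 0.5878
exp(theta*B) = 0.8090 + 0.5878*B


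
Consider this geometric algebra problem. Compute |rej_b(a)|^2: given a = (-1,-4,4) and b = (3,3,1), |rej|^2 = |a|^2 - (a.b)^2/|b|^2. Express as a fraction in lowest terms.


|a|^2 = (-1)^2 + (-4)^2 + 4^2 = 33
|b|^2 = 3^2 + 3^2 + 1^2 = 19
a . b = (-1)*3 + (-4)*3 + 4*1 = -11
(a.b)^2 = (-11)^2 = 121
|rej|^2 = 33 - 121/19
= (627 - 121)/19
= 506/19
In lowest terms: 506/19


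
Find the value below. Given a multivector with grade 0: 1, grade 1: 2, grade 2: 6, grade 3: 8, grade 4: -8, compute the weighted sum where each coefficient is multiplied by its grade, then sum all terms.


Grade-weighted sum = sum of grade_k * coefficient_k
0*1 = 0
1*2 = 2
2*6 = 12
3*8 = 24
4*(-8) = -32
Total = 0 + 2 + 12 + 24 + (-32) = 6


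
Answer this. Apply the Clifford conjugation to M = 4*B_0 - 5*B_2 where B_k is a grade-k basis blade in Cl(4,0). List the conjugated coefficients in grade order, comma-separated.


Clifford conjugate sign for grade k: (-1)^(k(k+1)/2)
Grade 0: (-1)^(0*1/2) = (-1)^0 = 1, coeff 4 -> 4
Grade 2: (-1)^(2*3/2) = (-1)^3 = -1, coeff -5 -> 5
Conjugated coefficients: 4, 5


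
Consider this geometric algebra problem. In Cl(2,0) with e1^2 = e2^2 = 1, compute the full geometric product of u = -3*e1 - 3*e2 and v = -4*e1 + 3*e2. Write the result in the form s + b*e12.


Expand: (-3*e1 - 3*e2)(-4*e1 + 3*e2)
= (-3)*(-4)*e1e1 + (-3)*3*e1e2 + (-3)*(-4)*e2e1 + (-3)*3*e2e2
Using e1^2 = e2^2 = 1, e2e1 = -e1e2:
Scalar part s = (-3)*(-4) + (-3)*3 = 12 + (-9) = 3
Bivector part b = (-3)*3 - (-3)*(-4) = -9 - 12 = -21
uv = 3 - 21*e12


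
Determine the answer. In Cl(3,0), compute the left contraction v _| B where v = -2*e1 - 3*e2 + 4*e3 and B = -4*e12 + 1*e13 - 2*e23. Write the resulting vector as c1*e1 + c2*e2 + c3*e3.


Left contraction v _| B = <vB>_1 (grade-1 part of the geometric product vB).
Using e1_|e12 = e2, e2_|e12 = -e1, e1_|e13 = e3, e3_|e13 = -e1, e2_|e23 = e3, e3_|e23 = -e2:
e1 coeff: -v2*b12 - v3*b13 = -(-3)*(-4) - (4)*(1) = -16
e2 coeff: v1*b12 - v3*b23 = (-2)*(-4) - (4)*(-2) = 16
e3 coeff: v1*b13 + v2*b23 = (-2)*(1) + (-3)*(-2) = 4
v _| B = -16*e1 + 16*e2 + 4*e3


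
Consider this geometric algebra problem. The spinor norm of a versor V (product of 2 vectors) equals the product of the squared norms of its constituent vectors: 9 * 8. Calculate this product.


Spinor norm N(V) = |v1|^2 * |v2|^2 * ... * |v2|^2
= 9 * 8
Running product: 9, 72
N(V) = 72


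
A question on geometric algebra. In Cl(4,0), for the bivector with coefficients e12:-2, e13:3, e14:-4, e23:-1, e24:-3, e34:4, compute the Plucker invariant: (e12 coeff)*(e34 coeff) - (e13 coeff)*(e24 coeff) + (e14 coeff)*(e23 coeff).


Plucker relation: af - be + cd
a*f = (-2)*4 = -8
b*e = 3*(-3) = -9
c*d = (-4)*(-1) = 4
af - be + cd = -8 - (-9) + 4
= 5


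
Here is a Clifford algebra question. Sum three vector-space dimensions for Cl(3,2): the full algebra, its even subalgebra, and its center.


n = 3 + 2 = 5
Total dim = 2^5 = 32
Even subalgebra dim = 2^4 = 16
n is odd, so center dim = 2
Sum = 32 + 16 + 2 = 50


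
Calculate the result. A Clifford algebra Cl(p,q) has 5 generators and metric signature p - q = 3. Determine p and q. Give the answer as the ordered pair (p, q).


We need p + q = 5 and p - q = 3.
Adding: 2p = 5 + 3 = 8, so p = 4.
Then q = 5 - 4 = 1.
(p, q) = (4, 1)
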